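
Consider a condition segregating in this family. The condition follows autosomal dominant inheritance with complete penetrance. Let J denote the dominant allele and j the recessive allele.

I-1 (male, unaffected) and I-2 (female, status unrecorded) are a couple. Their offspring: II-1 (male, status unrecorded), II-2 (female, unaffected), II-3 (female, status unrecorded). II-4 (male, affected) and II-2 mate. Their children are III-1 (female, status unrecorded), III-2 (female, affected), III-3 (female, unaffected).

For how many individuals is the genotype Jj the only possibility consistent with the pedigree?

2

Obligate heterozygotes: II-4 is affected so carries J and passed j to III-3 (jj), so II-4 is Jj; III-2 is affected so carries J and received j from II-2 (jj), so III-2 is Jj.
Every other individual is either homozygous by phenotype or has at least one consistent homozygous assignment, so the count is 2.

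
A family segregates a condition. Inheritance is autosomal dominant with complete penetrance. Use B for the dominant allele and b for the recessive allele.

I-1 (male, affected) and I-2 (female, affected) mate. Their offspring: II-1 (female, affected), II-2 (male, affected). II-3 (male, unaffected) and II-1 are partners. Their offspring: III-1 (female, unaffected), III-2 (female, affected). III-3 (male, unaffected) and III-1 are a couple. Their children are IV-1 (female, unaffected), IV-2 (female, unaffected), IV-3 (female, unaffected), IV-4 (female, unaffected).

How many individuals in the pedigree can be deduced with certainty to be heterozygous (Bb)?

2

Obligate heterozygotes: II-1 is affected so carries B and passed b to III-1 (bb), so II-1 is Bb; III-2 is affected so carries B and received b from II-3 (bb), so III-2 is Bb.
Every other individual is either homozygous by phenotype or has at least one consistent homozygous assignment, so the count is 2.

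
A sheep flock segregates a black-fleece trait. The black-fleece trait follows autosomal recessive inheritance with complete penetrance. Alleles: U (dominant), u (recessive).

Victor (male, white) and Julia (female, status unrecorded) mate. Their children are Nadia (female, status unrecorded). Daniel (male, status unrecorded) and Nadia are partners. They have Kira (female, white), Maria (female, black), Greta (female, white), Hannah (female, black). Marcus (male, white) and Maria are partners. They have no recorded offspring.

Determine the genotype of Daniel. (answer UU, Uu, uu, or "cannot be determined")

Daniel's phenotype is unrecorded, and no parent or child forces a single allele at both positions; consistent genotype assignments exist with Daniel as Uu or uu.

cannot be determined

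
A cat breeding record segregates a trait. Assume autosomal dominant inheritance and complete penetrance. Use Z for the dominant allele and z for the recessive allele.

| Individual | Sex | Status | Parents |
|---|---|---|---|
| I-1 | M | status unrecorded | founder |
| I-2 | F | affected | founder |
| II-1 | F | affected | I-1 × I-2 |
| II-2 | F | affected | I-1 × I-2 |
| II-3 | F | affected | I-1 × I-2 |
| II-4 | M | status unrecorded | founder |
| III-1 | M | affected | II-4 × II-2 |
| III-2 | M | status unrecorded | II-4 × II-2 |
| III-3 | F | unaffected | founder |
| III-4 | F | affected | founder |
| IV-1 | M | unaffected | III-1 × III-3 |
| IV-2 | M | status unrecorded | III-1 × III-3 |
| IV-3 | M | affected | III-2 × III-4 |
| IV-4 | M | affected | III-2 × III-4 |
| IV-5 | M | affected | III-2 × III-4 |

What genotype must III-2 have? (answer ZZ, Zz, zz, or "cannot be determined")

cannot be determined

III-2's phenotype is unrecorded, and no parent or child forces a single allele at both positions; consistent genotype assignments exist with III-2 as ZZ or Zz or zz.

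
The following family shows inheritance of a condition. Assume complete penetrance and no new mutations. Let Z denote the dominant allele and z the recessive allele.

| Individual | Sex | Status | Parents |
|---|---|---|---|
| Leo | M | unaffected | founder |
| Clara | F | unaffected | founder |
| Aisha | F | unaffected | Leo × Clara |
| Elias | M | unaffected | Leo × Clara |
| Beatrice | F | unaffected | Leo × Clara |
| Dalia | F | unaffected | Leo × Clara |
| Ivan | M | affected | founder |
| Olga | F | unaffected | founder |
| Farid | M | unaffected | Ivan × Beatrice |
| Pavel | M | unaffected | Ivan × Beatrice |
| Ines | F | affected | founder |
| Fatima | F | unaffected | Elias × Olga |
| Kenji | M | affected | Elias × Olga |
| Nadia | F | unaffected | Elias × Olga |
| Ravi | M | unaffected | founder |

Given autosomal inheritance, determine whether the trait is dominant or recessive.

Elias and Olga are both unaffected yet have an affected child Kenji. Under dominance, an affected child requires at least one affected parent, so the trait cannot be dominant.

recessive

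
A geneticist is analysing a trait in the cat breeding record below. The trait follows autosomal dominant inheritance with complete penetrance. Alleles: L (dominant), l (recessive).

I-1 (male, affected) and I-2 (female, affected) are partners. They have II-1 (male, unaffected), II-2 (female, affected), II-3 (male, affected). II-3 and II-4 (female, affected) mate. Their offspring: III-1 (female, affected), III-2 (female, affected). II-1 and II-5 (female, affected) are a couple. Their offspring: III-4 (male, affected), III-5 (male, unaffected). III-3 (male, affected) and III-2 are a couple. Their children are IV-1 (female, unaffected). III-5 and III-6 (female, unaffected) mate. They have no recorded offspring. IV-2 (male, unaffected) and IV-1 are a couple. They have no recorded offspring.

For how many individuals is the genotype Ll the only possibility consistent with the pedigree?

Obligate heterozygotes: I-1 is affected so carries L and passed l to II-1 (ll), so I-1 is Ll; I-2 is affected so carries L and passed l to II-1 (ll), so I-2 is Ll; II-5 is affected so carries L and passed l to III-5 (ll), so II-5 is Ll; III-2 is affected so carries L and passed l to IV-1 (ll), so III-2 is Ll; III-3 is affected so carries L and passed l to IV-1 (ll), so III-3 is Ll; III-4 is affected so carries L and received l from II-1 (ll), so III-4 is Ll.
Every other individual is either homozygous by phenotype or has at least one consistent homozygous assignment, so the count is 6.

6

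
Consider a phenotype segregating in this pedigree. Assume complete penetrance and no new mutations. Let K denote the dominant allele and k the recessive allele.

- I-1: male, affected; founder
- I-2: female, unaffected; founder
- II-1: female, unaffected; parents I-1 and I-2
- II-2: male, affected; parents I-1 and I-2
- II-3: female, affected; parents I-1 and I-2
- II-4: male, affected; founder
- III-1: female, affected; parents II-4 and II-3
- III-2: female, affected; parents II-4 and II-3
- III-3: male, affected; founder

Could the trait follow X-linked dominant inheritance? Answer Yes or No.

No

Under X-linked dominant, II-1 (unaffected, female) cannot arise from I-1 (affected) × I-2 (unaffected).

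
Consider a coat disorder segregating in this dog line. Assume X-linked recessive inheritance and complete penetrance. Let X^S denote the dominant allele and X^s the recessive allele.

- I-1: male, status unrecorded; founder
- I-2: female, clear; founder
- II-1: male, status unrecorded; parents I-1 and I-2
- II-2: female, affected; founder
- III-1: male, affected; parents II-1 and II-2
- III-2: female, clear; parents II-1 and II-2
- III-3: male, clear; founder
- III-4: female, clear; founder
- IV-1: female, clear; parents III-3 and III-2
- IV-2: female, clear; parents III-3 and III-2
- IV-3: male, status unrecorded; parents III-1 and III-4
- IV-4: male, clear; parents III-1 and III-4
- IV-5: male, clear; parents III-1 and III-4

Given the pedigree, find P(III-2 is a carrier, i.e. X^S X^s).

III-2 is clear so carries S and received s from II-2 (X^s X^s), so III-2 is X^S X^s, giving P(X^S X^s) = 1.

1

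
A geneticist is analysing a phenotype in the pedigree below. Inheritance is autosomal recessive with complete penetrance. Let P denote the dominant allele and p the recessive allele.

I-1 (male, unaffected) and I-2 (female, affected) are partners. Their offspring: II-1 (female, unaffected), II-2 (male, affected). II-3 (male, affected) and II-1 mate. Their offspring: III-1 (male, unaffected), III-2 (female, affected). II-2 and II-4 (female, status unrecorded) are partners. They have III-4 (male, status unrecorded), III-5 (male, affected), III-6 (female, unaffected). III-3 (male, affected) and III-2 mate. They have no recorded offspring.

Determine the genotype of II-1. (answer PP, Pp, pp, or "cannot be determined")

From phenotype alone, II-1 is PP or Pp.
II-1 is unaffected so carries P and received p from I-2 (pp), so II-1 is Pp.

Pp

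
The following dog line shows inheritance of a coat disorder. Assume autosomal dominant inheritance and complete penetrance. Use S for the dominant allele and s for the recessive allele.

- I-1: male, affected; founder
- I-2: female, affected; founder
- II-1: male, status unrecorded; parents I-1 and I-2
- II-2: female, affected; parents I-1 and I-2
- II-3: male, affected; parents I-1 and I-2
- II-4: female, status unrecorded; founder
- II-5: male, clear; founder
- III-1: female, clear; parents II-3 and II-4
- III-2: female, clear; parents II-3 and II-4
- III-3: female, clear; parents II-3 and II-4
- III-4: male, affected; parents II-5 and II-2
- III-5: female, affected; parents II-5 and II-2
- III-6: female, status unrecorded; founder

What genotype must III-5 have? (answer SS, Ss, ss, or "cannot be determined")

From phenotype alone, III-5 is SS or Ss.
III-5 is affected so carries S and received s from II-5 (ss), so III-5 is Ss.

Ss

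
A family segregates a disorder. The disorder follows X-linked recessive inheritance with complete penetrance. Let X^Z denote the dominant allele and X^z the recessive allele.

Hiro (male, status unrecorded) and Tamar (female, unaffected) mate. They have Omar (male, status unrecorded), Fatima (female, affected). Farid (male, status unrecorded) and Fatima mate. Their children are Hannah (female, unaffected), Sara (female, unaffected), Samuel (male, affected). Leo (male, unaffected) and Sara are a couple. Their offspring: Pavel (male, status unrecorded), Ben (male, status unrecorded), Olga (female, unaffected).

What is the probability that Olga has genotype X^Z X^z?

1/2

Leo is unaffected, so Leo is X^Z Y.
Sara is unaffected so carries Z and received z from Fatima (X^z X^z), so Sara is X^Z X^z.
Their cross gives offspring ratios 1/2 X^Z X^Z : 1/2 X^Z X^z. Conditioning on Olga being unaffected, P(X^Z X^z) = 1/2 / 1 = 1/2.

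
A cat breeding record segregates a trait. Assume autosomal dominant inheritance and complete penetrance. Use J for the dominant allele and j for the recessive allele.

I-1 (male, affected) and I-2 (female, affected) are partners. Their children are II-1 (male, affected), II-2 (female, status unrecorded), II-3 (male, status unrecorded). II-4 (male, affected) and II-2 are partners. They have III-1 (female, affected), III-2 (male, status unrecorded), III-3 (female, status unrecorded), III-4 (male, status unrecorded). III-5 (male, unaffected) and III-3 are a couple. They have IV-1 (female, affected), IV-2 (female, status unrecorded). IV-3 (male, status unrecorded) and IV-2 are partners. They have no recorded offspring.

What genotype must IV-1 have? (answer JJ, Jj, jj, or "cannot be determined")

From phenotype alone, IV-1 is JJ or Jj.
IV-1 is affected so carries J and received j from III-5 (jj), so IV-1 is Jj.

Jj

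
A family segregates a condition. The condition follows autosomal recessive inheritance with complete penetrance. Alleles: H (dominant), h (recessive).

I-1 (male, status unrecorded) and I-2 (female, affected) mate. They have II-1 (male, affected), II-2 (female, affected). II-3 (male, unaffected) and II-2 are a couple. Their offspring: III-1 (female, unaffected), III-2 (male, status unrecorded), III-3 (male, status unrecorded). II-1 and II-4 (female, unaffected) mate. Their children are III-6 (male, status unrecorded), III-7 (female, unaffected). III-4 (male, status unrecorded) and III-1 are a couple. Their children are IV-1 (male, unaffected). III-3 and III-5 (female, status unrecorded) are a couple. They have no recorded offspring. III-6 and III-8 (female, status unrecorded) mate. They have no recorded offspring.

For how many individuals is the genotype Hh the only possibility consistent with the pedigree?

Obligate heterozygotes: III-1 is unaffected so carries H and received h from II-2 (hh), so III-1 is Hh; III-7 is unaffected so carries H and received h from II-1 (hh), so III-7 is Hh.
Every other individual is either homozygous by phenotype or has at least one consistent homozygous assignment, so the count is 2.

2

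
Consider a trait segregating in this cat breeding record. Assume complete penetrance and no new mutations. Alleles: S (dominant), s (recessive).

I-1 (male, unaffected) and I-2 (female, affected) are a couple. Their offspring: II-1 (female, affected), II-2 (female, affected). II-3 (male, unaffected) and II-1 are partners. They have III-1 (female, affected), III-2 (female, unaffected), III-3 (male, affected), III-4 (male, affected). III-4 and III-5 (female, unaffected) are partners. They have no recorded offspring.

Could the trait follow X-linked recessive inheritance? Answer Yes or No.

No

Under X-linked recessive, II-1 (affected, female) cannot arise from I-1 (unaffected) × I-2 (affected).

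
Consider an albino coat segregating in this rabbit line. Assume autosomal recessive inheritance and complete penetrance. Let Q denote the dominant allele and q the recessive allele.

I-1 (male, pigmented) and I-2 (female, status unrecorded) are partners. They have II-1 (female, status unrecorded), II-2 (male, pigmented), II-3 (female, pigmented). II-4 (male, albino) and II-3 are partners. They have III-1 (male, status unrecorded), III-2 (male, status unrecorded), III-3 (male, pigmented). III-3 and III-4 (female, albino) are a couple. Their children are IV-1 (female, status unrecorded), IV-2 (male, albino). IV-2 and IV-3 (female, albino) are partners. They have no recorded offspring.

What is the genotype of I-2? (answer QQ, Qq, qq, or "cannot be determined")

I-2's phenotype is unrecorded, and no parent or child forces a single allele at both positions; consistent genotype assignments exist with I-2 as QQ or Qq or qq.

cannot be determined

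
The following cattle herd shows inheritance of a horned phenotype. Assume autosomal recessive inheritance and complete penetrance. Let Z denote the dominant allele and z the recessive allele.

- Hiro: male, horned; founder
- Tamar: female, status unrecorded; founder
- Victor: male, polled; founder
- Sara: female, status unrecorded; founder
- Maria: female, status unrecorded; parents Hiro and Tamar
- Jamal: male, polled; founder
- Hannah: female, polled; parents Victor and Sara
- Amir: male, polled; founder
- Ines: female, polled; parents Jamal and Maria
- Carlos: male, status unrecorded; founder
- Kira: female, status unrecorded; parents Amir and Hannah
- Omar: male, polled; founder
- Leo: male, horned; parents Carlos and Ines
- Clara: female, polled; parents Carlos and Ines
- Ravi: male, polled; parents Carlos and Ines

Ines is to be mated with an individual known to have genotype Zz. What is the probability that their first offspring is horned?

Ines is polled so carries Z and passed z to Leo (zz), so Ines is Zz.
The cross gives 1/4 ZZ : 1/2 Zz : 1/4 zz, so P(offspring is horned) = 1/4.

1/4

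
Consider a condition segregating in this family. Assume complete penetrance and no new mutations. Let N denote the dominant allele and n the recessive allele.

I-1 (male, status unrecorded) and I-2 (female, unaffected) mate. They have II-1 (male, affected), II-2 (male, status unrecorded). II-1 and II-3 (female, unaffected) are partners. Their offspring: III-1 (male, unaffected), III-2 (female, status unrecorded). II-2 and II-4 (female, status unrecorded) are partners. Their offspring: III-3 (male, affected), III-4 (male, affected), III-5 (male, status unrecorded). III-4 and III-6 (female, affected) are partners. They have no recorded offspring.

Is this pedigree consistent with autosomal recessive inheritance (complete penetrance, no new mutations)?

Yes

A consistent assignment under autosomal recessive exists: I-1 Nn, I-2 Nn, II-1 nn, II-2 Nn, II-3 NN, II-4 Nn, III-1 Nn, III-2 Nn, III-3 nn, III-4 nn, III-5 NN, III-6 nn.
In this assignment every recorded phenotype matches its genotype and every non-founder's genotype is obtainable from its parents' genotypes, so the pedigree is consistent.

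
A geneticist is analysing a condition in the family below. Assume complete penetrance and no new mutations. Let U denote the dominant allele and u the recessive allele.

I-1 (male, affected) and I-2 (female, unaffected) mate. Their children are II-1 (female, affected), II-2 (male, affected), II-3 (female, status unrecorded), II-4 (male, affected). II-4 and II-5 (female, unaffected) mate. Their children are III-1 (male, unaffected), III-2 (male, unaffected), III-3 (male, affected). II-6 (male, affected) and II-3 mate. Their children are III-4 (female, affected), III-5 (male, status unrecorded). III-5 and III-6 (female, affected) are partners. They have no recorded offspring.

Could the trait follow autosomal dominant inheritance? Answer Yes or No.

Yes

A consistent assignment under autosomal dominant exists: I-1 UU, I-2 uu, II-1 Uu, II-2 Uu, II-3 Uu, II-4 Uu, II-5 uu, II-6 UU, III-1 uu, III-2 uu, III-3 Uu, III-4 UU, III-5 UU, III-6 UU.
In this assignment every recorded phenotype matches its genotype and every non-founder's genotype is obtainable from its parents' genotypes, so the pedigree is consistent.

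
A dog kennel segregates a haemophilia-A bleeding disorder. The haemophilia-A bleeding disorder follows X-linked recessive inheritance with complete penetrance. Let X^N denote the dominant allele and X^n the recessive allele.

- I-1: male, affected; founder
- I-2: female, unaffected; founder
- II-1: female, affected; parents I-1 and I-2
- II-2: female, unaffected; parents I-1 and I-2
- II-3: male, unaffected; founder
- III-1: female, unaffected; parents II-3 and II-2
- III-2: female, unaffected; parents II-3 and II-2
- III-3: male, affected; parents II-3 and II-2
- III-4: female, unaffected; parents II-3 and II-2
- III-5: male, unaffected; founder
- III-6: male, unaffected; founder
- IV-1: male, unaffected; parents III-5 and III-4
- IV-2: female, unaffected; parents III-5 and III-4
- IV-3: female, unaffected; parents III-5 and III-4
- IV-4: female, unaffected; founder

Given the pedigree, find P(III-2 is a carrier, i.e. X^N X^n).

II-3 is unaffected, so II-3 is X^N Y.
II-2 is unaffected so carries N and received n from I-1 (X^n Y), so II-2 is X^N X^n.
Their cross gives offspring ratios 1/2 X^N X^N : 1/2 X^N X^n. Conditioning on III-2 being unaffected, P(X^N X^n) = 1/2 / 1 = 1/2.

1/2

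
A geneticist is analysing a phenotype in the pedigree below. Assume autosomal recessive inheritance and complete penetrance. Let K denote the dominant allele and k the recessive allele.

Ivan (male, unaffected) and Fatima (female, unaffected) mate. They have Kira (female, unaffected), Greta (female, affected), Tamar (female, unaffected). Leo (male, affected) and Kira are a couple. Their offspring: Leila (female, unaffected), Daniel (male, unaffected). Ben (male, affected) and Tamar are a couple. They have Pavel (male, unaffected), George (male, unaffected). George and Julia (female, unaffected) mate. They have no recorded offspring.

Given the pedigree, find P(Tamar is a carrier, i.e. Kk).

Ivan is unaffected so carries K and passed k to Greta (kk), so Ivan is Kk.
Fatima is unaffected so carries K and passed k to Greta (kk), so Fatima is Kk.
Their cross gives offspring ratios 1/4 KK : 1/2 Kk : 1/4 kk. Conditioning on Tamar being unaffected, P(Kk) = 1/2 / 3/4 = 2/3 before taking Tamar's own offspring into account.
Ben is affected, so Ben is kk.
Now use Tamar's offspring. Probability of each recorded status — unaffected son Pavel: 1/2 if Tamar is Kk, 1 if KK; unaffected son George: 1/2 if Tamar is Kk, 1 if KK.
Bayes: P(Kk) = 2/3·1/4 / (2/3·1/4 + 1/3·1) = 1/3.

1/3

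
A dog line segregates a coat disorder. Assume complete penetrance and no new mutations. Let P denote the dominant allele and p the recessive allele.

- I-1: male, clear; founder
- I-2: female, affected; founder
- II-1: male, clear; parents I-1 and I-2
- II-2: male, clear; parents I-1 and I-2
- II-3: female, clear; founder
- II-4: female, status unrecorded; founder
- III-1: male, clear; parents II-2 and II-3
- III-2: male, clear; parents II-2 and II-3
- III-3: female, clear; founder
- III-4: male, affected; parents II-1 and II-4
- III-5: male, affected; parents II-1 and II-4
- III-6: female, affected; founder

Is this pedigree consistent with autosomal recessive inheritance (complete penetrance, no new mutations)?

A consistent assignment under autosomal recessive exists: I-1 PP, I-2 pp, II-1 Pp, II-2 Pp, II-3 PP, II-4 Pp, III-1 PP, III-2 PP, III-3 PP, III-4 pp, III-5 pp, III-6 pp.
In this assignment every recorded phenotype matches its genotype and every non-founder's genotype is obtainable from its parents' genotypes, so the pedigree is consistent.

Yes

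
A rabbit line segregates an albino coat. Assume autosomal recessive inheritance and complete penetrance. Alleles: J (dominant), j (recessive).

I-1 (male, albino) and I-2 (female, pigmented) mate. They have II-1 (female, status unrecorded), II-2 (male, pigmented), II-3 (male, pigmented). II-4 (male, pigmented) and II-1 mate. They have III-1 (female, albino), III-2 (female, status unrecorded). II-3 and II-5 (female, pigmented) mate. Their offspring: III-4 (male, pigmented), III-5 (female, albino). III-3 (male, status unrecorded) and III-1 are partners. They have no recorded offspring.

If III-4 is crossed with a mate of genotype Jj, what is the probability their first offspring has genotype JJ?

1/3

II-3 is pigmented so carries J and received j from I-1 (jj), so II-3 is Jj.
II-5 is pigmented so carries J and passed j to III-5 (jj), so II-5 is Jj.
III-4 is a pigmented offspring of II-3 (Jj) × II-5 (Jj), whose cross gives 1/4 JJ : 1/2 Jj : 1/4 jj; conditioning on being pigmented, III-4 is JJ with probability 1/3, Jj with probability 2/3.
Summing over parental genotype combinations, P(offspring has genotype JJ) = 1/3·1/2 + 2/3·1/4 = 1/3.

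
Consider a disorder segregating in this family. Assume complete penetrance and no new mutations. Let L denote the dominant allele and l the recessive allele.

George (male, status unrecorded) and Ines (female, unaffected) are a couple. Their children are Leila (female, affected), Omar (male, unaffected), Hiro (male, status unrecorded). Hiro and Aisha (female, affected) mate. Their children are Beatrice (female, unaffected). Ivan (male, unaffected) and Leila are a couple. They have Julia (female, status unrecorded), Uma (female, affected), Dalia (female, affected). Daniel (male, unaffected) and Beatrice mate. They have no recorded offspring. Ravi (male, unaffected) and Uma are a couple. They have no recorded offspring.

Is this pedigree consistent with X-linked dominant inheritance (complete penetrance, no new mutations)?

Yes

A consistent assignment under X-linked dominant exists: George X^L Y, Ines X^l X^l, Leila X^L X^l, Omar X^l Y, Hiro X^l Y, Aisha X^L X^l, Ivan X^l Y, Beatrice X^l X^l, Daniel X^l Y, Julia X^L X^l, Uma X^L X^l, Dalia X^L X^l, Ravi X^l Y.
In this assignment every recorded phenotype matches its genotype and every non-founder's genotype is obtainable from its parents' genotypes, so the pedigree is consistent.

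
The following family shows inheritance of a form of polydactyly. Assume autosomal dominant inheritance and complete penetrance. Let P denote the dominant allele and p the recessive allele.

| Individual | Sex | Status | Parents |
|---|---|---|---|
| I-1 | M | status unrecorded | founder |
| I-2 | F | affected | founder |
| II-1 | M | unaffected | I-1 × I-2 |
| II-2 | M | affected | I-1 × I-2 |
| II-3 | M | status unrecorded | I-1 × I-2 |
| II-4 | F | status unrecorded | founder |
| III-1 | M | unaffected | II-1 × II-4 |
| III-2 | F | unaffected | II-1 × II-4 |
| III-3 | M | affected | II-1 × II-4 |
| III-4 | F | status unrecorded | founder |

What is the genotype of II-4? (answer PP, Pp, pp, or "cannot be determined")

From phenotype alone, II-4 is PP or Pp or pp.
II-4 passed P to III-3 (Pp, whose p came from II-1) and passed p to III-1 (pp), so II-4 is Pp.

Pp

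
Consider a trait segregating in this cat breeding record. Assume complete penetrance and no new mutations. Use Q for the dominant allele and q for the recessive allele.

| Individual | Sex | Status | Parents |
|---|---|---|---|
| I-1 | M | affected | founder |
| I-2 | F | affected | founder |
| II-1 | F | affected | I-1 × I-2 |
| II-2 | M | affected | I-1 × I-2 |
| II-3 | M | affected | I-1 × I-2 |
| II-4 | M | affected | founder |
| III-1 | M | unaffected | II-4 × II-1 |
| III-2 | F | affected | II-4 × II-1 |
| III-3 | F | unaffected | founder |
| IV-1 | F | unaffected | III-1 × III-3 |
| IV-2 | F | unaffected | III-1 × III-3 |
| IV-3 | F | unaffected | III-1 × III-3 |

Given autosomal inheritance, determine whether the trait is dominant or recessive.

II-4 and II-1 are both affected yet have an unaffected child III-1. Under a recessive model two affected parents are homozygous and every child would be affected, so the trait cannot be recessive.

dominant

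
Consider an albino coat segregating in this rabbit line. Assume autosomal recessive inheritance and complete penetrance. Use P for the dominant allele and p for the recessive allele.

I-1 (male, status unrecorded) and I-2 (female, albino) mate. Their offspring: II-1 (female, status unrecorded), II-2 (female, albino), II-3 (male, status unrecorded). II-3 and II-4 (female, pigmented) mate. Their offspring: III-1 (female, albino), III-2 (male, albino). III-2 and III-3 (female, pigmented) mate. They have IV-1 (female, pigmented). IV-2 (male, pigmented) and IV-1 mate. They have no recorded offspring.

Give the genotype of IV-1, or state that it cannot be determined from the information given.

Pp

From phenotype alone, IV-1 is PP or Pp.
IV-1 is pigmented so carries P and received p from III-2 (pp), so IV-1 is Pp.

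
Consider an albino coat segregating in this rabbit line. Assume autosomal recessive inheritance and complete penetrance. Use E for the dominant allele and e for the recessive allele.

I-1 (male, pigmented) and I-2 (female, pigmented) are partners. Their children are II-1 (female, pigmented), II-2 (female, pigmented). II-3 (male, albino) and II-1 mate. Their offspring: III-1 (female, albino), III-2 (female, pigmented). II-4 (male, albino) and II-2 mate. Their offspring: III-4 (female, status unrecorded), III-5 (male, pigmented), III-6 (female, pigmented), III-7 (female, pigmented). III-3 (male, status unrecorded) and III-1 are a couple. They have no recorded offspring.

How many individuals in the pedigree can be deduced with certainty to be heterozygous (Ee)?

Obligate heterozygotes: II-1 is pigmented so carries E and passed e to III-1 (ee), so II-1 is Ee; III-2 is pigmented so carries E and received e from II-3 (ee), so III-2 is Ee; III-5 is pigmented so carries E and received e from II-4 (ee), so III-5 is Ee; III-6 is pigmented so carries E and received e from II-4 (ee), so III-6 is Ee; III-7 is pigmented so carries E and received e from II-4 (ee), so III-7 is Ee.
Every other individual is either homozygous by phenotype or has at least one consistent homozygous assignment, so the count is 5.

5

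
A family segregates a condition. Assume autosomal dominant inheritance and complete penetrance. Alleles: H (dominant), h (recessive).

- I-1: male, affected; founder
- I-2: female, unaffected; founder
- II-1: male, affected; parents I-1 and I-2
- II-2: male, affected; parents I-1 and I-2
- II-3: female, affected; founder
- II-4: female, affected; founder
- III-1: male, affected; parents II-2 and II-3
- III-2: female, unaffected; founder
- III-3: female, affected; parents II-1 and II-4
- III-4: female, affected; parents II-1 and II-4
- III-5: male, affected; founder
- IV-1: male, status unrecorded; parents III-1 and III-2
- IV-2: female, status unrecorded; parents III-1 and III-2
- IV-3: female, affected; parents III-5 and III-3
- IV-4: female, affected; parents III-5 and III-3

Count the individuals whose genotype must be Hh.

Obligate heterozygotes: II-1 is affected so carries H and received h from I-2 (hh), so II-1 is Hh; II-2 is affected so carries H and received h from I-2 (hh), so II-2 is Hh.
Every other individual is either homozygous by phenotype or has at least one consistent homozygous assignment, so the count is 2.

2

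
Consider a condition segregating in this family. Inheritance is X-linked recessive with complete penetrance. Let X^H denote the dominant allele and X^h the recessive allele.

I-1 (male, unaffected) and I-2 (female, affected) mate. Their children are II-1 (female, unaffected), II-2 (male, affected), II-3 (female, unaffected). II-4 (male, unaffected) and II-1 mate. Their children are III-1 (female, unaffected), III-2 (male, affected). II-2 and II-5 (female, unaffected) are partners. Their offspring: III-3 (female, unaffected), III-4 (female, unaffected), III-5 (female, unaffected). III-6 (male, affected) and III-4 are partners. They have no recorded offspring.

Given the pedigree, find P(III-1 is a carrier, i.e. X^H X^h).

II-4 is unaffected, so II-4 is X^H Y.
II-1 is unaffected so carries H and received h from I-2 (X^h X^h), so II-1 is X^H X^h.
Their cross gives offspring ratios 1/2 X^H X^H : 1/2 X^H X^h. Conditioning on III-1 being unaffected, P(X^H X^h) = 1/2 / 1 = 1/2.

1/2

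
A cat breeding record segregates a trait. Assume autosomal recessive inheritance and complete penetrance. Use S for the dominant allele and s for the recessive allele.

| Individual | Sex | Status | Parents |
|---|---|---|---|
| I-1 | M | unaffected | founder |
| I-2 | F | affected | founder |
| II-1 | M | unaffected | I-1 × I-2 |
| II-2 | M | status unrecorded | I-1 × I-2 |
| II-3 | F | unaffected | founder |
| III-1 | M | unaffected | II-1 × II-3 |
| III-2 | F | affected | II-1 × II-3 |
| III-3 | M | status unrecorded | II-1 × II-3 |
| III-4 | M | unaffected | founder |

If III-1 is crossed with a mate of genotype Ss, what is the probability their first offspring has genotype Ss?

II-1 is unaffected so carries S and received s from I-2 (ss), so II-1 is Ss.
II-3 is unaffected so carries S and passed s to III-2 (ss), so II-3 is Ss.
III-1 is an unaffected offspring of II-1 (Ss) × II-3 (Ss), whose cross gives 1/4 SS : 1/2 Ss : 1/4 ss; conditioning on being unaffected, III-1 is SS with probability 1/3, Ss with probability 2/3.
Summing over parental genotype combinations, P(offspring has genotype Ss) = 1/3·1/2 + 2/3·1/2 = 1/2.

1/2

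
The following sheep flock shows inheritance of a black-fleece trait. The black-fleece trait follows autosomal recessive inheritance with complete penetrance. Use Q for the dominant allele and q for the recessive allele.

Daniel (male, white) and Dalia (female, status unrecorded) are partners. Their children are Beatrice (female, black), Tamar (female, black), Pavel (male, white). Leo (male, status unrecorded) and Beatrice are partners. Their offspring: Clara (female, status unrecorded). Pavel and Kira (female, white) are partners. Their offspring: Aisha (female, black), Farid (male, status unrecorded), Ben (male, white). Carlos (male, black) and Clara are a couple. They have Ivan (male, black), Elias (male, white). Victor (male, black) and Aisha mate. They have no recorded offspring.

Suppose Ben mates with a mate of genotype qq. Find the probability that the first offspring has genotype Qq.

2/3

Pavel is white so carries Q and passed q to Aisha (qq), so Pavel is Qq.
Kira is white so carries Q and passed q to Aisha (qq), so Kira is Qq.
Ben is a white offspring of Pavel (Qq) × Kira (Qq), whose cross gives 1/4 QQ : 1/2 Qq : 1/4 qq; conditioning on being white, Ben is QQ with probability 1/3, Qq with probability 2/3.
Summing over parental genotype combinations, P(offspring has genotype Qq) = 1/3·1 + 2/3·1/2 = 2/3.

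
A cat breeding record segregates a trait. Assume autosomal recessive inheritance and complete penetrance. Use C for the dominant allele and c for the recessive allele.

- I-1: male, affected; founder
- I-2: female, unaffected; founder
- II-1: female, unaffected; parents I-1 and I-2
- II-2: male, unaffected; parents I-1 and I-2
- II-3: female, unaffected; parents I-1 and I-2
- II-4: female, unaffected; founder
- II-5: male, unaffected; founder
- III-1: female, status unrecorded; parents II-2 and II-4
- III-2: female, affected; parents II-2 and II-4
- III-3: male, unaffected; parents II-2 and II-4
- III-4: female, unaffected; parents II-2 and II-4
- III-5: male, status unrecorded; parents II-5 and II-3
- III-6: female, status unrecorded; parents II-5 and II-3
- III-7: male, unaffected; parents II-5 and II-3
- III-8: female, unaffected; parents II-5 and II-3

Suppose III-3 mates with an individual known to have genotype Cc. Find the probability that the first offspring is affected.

1/6

II-2 is unaffected so carries C and received c from I-1 (cc), so II-2 is Cc.
II-4 is unaffected so carries C and passed c to III-2 (cc), so II-4 is Cc.
III-3 is an unaffected offspring of II-2 (Cc) × II-4 (Cc), whose cross gives 1/4 CC : 1/2 Cc : 1/4 cc; conditioning on being unaffected, III-3 is CC with probability 1/3, Cc with probability 2/3.
Summing over parental genotype combinations, P(offspring is affected) = 2/3·1/4 = 1/6.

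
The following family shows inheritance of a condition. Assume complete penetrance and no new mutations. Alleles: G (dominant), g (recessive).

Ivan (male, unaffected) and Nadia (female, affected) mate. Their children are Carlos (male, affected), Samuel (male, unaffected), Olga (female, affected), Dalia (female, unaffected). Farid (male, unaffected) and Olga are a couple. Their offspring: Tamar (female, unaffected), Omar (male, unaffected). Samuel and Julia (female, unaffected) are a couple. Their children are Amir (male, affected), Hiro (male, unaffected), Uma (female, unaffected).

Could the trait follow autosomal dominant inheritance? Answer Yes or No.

No

Under autosomal dominant, Amir (affected, male) cannot arise from Samuel (unaffected) × Julia (unaffected).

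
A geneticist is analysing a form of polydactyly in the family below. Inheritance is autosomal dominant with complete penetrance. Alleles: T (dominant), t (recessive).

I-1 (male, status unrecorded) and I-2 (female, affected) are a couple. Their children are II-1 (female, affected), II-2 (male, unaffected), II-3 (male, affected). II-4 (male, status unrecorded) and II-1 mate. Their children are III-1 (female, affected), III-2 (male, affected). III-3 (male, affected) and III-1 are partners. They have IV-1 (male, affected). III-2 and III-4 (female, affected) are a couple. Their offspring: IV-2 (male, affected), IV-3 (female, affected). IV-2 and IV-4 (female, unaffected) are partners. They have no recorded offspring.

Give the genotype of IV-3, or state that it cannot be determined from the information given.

IV-3's phenotype allows TT or Tt, and no parent or child forces a single allele at both positions; consistent genotype assignments exist with IV-3 as TT or Tt.

cannot be determined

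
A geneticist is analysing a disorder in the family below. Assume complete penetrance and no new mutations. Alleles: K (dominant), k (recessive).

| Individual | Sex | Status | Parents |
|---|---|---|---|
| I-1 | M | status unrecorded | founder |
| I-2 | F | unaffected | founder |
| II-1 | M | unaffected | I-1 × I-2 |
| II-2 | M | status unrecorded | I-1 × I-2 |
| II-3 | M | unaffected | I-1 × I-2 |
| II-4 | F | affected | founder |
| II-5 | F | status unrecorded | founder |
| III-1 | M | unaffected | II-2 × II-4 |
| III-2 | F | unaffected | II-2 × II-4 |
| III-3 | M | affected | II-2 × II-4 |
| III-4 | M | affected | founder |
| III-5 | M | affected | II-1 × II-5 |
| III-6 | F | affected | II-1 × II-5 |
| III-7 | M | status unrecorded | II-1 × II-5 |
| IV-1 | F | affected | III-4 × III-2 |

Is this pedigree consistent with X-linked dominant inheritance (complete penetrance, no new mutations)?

Yes

A consistent assignment under X-linked dominant exists: I-1 X^K Y, I-2 X^k X^k, II-1 X^k Y, II-2 X^k Y, II-3 X^k Y, II-4 X^K X^k, II-5 X^K X^K, III-1 X^k Y, III-2 X^k X^k, III-3 X^K Y, III-4 X^K Y, III-5 X^K Y, III-6 X^K X^k, III-7 X^K Y, IV-1 X^K X^k.
In this assignment every recorded phenotype matches its genotype and every non-founder's genotype is obtainable from its parents' genotypes, so the pedigree is consistent.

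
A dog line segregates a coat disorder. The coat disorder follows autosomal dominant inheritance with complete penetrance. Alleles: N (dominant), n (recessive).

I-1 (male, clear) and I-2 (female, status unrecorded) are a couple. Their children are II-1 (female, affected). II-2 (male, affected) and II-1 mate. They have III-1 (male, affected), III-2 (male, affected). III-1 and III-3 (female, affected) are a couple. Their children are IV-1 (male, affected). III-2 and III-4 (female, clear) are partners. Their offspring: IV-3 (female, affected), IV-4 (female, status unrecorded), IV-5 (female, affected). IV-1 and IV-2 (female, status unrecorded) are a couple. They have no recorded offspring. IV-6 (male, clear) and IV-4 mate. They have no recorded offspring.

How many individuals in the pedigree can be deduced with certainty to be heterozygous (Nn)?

Obligate heterozygotes: II-1 is affected so carries N and received n from I-1 (nn), so II-1 is Nn; IV-3 is affected so carries N and received n from III-4 (nn), so IV-3 is Nn; IV-5 is affected so carries N and received n from III-4 (nn), so IV-5 is Nn.
Every other individual is either homozygous by phenotype or has at least one consistent homozygous assignment, so the count is 3.

3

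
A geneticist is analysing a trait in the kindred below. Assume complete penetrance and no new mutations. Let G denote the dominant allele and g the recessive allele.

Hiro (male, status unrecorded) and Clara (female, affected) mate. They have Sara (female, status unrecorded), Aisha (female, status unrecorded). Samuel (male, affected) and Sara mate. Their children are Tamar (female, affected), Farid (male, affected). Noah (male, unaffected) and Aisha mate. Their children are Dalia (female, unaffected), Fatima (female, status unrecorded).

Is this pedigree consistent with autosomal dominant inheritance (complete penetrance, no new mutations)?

A consistent assignment under autosomal dominant exists: Hiro GG, Clara Gg, Sara GG, Aisha Gg, Samuel GG, Noah gg, Tamar GG, Farid GG, Dalia gg, Fatima Gg.
In this assignment every recorded phenotype matches its genotype and every non-founder's genotype is obtainable from its parents' genotypes, so the pedigree is consistent.

Yes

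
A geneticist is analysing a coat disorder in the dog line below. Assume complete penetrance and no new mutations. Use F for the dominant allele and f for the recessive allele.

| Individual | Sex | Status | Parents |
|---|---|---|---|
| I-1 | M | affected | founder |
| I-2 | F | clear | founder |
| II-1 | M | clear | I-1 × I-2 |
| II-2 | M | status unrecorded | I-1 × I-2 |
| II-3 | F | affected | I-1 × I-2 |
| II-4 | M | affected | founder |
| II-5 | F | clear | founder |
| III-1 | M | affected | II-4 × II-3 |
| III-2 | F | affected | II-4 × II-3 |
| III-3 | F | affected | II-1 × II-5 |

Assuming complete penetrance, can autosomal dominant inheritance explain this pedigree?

Under autosomal dominant, III-3 (affected, female) cannot arise from II-1 (clear) × II-5 (clear).

No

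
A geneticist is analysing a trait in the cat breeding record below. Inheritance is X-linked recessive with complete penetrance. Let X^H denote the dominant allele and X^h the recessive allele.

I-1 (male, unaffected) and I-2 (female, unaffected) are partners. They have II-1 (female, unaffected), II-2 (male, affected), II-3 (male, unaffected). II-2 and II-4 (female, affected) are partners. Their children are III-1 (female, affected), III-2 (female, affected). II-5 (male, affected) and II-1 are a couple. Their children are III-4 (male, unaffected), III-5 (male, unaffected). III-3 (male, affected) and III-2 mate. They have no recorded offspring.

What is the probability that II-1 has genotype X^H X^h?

1/5

I-1 is unaffected, so I-1 is X^H Y.
I-2 is unaffected so carries H and passed h to II-2 (X^h Y), so I-2 is X^H X^h.
Their cross gives offspring ratios 1/2 X^H X^H : 1/2 X^H X^h. Conditioning on II-1 being unaffected, P(X^H X^h) = 1/2 / 1 = 1/2 before taking II-1's own offspring into account.
II-5 is affected, so II-5 is X^h Y.
Now use II-1's offspring. Probability of each recorded status — unaffected son III-4: 1/2 if II-1 is X^H X^h, 1 if X^H X^H; unaffected son III-5: 1/2 if II-1 is X^H X^h, 1 if X^H X^H.
Bayes: P(X^H X^h) = 1/2·1/4 / (1/2·1/4 + 1/2·1) = 1/5.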